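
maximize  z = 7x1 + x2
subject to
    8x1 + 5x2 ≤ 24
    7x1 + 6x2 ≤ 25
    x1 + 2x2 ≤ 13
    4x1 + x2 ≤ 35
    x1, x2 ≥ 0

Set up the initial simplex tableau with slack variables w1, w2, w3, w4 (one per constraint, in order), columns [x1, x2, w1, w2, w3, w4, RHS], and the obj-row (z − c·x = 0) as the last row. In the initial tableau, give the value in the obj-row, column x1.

The obj-row carries the negated objective coefficients: the x1 entry is -7.

-7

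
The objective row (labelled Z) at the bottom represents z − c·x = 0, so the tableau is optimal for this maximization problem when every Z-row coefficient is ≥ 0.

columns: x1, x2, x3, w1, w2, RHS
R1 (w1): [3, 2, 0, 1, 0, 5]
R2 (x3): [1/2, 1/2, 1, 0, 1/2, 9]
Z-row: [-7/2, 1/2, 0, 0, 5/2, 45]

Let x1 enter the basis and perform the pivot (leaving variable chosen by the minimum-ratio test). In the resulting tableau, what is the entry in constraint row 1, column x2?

2/3

Ratio test on column x1 — row 1: 5/3 = 5/3; row 2: 9/(1/2) = 18. Minimum is 5/3 at row 1 (w1 leaves); pivot element 3.
Divide row 1 by 3; eliminate column x1 from the other rows.
In the new row 1, the x2 entry is the old entry divided by the pivot: 2/3 = 2/3.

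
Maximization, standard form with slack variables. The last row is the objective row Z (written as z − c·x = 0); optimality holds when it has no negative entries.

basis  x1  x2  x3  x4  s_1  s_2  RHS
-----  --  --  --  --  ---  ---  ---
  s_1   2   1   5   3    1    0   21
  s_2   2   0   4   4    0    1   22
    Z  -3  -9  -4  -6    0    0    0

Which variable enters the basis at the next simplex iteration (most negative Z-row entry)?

Negative Z-row entries: x1: -3, x2: -9, x3: -4, x4: -6.
The most negative is -9 in column x2, so x2 enters.

x2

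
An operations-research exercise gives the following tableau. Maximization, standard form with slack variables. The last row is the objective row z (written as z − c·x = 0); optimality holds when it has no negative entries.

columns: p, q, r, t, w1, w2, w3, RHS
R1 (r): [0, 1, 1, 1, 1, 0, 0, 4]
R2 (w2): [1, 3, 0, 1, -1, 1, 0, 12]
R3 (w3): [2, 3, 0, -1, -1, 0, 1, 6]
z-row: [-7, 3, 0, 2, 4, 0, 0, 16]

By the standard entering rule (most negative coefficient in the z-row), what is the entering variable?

Negative z-row entries: p: -7.
The most negative is -7 in column p, so p enters.

p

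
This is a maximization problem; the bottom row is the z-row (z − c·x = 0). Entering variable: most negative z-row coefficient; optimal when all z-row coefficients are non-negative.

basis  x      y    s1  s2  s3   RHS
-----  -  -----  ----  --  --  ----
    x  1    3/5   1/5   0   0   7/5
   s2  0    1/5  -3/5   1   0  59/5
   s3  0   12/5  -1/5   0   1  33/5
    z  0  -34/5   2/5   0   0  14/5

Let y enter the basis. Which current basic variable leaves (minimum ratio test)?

Column y entries and ratios — x: (7/5)/(3/5) = 7/3; s2: (59/5)/(1/5) = 59; s3: (33/5)/(12/5) = 11/4.
Smallest ratio is 7/3 in the row of x, so x leaves.

x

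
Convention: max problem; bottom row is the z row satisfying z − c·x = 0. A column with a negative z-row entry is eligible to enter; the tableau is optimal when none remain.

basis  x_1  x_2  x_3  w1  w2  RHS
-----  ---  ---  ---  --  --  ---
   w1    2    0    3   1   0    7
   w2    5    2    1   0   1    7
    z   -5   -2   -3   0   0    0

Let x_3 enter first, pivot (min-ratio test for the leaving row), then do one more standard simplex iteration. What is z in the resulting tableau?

Ratio test on column x_3 — row 1: 7/3 = 7/3; row 2: 7/1 = 7. Minimum is 7/3 at row 1 (w1 leaves); pivot element 3.
Pivot on row 1; the z-row RHS becomes 0 − (-3)·(7/3) = 7.
Next entering variable (most negative z-row entry -3): x_1.
Ratio test on column x_1 — row 1: (7/3)/(2/3) = 7/2; row 2: (14/3)/(13/3) = 14/13. Minimum is 14/13 at row 2 (w2 leaves); pivot element 13/3.
After the second pivot the z-row RHS is 7 − (-3)·(14/13) = 133/13.

133/13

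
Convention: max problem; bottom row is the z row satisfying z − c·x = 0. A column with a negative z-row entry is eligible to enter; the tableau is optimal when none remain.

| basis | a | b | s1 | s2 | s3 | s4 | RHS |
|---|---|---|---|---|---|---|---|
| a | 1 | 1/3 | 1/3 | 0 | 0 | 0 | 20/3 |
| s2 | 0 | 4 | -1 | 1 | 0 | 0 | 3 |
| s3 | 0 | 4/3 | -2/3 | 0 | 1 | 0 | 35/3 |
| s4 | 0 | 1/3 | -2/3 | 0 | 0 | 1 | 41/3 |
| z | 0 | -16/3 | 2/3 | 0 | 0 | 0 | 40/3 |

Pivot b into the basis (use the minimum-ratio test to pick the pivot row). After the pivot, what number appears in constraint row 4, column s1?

Ratio test on column b — row 1: (20/3)/(1/3) = 20; row 2: 3/4 = 3/4; row 3: (35/3)/(4/3) = 35/4; row 4: (41/3)/(1/3) = 41. Minimum is 3/4 at row 2 (s2 leaves); pivot element 4.
Divide row 2 by 4; eliminate column b from the other rows.
Row 4 update in column s1: -2/3 − (1/3)·(-1/4) = -7/12.

-7/12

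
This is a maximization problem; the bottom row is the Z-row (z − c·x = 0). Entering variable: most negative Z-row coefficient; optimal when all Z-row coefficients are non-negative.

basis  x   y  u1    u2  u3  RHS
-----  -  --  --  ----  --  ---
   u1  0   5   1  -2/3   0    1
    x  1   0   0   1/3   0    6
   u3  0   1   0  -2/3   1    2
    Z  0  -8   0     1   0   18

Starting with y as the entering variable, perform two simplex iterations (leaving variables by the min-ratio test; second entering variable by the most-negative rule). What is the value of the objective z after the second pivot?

Ratio test on column y — row 1: 1/5 = 1/5; row 2: entry 0 ≤ 0; row 3: 2/1 = 2. Minimum is 1/5 at row 1 (u1 leaves); pivot element 5.
Pivot on row 1; the Z-row RHS becomes 18 − (-8)·(1/5) = 98/5.
Next entering variable (most negative Z-row entry -1/15): u2.
Ratio test on column u2 — row 1: entry -2/15 ≤ 0; row 2: 6/(1/3) = 18; row 3: entry -8/15 ≤ 0. Minimum is 18 at row 2 (x leaves); pivot element 1/3.
After the second pivot the Z-row RHS is 98/5 − (-1/15)·18 = 104/5.

104/5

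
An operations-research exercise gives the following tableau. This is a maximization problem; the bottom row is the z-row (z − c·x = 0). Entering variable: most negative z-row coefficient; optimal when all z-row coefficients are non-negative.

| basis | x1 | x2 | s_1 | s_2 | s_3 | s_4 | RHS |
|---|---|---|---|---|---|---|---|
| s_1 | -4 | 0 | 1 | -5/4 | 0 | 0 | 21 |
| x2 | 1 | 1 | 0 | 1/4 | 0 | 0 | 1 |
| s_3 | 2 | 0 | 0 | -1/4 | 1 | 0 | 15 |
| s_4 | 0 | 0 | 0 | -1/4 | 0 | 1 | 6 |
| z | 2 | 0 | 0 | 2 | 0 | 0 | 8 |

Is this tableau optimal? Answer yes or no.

Every z-row coefficient is ≥ 0, so the tableau is optimal.

yes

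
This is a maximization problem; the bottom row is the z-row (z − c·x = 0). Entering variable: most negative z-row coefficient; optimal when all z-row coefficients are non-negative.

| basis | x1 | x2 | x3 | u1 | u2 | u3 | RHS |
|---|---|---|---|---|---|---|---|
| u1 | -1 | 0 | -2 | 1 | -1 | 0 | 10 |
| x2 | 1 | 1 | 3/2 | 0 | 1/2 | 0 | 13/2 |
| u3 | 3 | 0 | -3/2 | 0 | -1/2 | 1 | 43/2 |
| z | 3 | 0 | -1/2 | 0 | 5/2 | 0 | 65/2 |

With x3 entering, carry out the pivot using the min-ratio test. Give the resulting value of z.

104/3

Ratio test on column x3 — row 1: entry -2 ≤ 0; row 2: (13/2)/(3/2) = 13/3; row 3: entry -3/2 ≤ 0. Minimum is 13/3 at row 2 (x2 leaves); pivot element 3/2.
Pivot on row 2; the z-row RHS becomes 65/2 − (-1/2)·(13/3) = 104/3.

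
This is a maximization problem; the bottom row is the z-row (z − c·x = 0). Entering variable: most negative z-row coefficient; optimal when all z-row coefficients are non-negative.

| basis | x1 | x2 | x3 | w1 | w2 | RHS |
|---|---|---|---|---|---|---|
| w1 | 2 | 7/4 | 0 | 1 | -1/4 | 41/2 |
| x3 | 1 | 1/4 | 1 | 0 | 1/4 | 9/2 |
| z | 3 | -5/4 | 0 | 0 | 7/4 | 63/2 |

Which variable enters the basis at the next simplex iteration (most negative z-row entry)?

x2

Negative z-row entries: x2: -5/4.
The most negative is -5/4 in column x2, so x2 enters.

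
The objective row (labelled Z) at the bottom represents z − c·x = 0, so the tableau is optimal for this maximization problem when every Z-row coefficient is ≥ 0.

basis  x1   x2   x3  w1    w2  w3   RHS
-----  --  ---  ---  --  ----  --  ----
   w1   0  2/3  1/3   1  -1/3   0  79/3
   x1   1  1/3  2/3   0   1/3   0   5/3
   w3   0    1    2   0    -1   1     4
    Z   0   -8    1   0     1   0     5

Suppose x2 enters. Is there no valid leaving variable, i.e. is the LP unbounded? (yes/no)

Column x2 has positive entries in row(s) 1, 2, 3, so the ratio test bounds it — not unbounded.

no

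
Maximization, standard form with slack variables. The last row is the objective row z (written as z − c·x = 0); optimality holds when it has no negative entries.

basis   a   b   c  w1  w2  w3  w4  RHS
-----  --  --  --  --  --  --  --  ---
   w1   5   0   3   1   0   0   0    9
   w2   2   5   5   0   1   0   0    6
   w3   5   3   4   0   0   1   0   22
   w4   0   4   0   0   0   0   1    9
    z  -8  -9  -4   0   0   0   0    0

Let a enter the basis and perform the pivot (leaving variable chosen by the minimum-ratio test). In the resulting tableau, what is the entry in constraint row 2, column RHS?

12/5

Ratio test on column a — row 1: 9/5 = 9/5; row 2: 6/2 = 3; row 3: 22/5 = 22/5; row 4: entry 0 ≤ 0. Minimum is 9/5 at row 1 (w1 leaves); pivot element 5.
Divide row 1 by 5; eliminate column a from the other rows.
Row 2 update in column RHS: 6 − 2·(9/5) = 12/5.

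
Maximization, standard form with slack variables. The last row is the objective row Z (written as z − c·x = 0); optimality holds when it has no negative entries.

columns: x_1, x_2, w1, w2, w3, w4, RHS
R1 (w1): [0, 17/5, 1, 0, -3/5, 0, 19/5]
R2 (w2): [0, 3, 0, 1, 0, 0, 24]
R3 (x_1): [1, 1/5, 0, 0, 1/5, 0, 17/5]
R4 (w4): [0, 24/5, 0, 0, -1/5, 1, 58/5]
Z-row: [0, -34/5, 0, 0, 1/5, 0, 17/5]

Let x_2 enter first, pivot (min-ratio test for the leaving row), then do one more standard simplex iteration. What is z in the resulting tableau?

227/11

Ratio test on column x_2 — row 1: (19/5)/(17/5) = 19/17; row 2: 24/3 = 8; row 3: (17/5)/(1/5) = 17; row 4: (58/5)/(24/5) = 29/12. Minimum is 19/17 at row 1 (w1 leaves); pivot element 17/5.
Pivot on row 1; the Z-row RHS becomes 17/5 − (-34/5)·(19/17) = 11.
Next entering variable (most negative Z-row entry -1): w3.
Ratio test on column w3 — row 1: entry -3/17 ≤ 0; row 2: (351/17)/(9/17) = 39; row 3: (54/17)/(4/17) = 27/2; row 4: (106/17)/(11/17) = 106/11. Minimum is 106/11 at row 4 (w4 leaves); pivot element 11/17.
After the second pivot the Z-row RHS is 11 − (-1)·(106/11) = 227/11.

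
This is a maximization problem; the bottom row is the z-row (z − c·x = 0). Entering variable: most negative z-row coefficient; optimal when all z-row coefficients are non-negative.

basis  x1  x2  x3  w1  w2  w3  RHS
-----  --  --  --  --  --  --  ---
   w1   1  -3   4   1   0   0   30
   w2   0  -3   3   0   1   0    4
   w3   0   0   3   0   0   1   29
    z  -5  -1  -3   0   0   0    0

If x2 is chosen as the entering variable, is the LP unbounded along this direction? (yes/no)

Every constraint-row entry in column x2 is ≤ 0, so increasing x2 is unbounded.

yes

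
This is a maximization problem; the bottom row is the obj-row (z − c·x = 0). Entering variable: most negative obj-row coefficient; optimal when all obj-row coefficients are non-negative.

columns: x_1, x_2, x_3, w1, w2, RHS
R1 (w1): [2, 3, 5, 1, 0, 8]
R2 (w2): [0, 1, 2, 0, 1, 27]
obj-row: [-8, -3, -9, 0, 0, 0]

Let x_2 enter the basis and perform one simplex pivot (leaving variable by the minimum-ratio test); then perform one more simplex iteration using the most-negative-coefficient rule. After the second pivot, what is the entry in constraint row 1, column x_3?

Ratio test on column x_2 — row 1: 8/3 = 8/3; row 2: 27/1 = 27. Minimum is 8/3 at row 1 (w1 leaves); pivot element 3.
Divide row 1 by 3; eliminate column x_2 from the other rows.
Second iteration: most negative obj-row entry is -6 in column x_1, so x_1 enters.
Ratio test on column x_1 — row 1: (8/3)/(2/3) = 4; row 2: entry -2/3 ≤ 0. Minimum is 4 at row 1 (x_2 leaves); pivot element 2/3.
Divide row 1 by 2/3; eliminate column x_1 from the other rows.
After both pivots, the entry at constraint row 1, column x_3 is 5/2.

5/2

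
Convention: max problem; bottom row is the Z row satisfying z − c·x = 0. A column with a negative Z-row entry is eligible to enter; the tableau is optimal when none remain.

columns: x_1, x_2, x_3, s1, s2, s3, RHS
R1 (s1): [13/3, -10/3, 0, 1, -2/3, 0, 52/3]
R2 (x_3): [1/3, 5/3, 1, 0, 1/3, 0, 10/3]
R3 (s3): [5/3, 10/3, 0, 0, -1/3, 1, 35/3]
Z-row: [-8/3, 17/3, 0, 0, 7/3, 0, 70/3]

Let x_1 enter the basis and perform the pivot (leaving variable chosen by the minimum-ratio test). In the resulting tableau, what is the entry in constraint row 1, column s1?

3/13

Ratio test on column x_1 — row 1: (52/3)/(13/3) = 4; row 2: (10/3)/(1/3) = 10; row 3: (35/3)/(5/3) = 7. Minimum is 4 at row 1 (s1 leaves); pivot element 13/3.
Divide row 1 by 13/3; eliminate column x_1 from the other rows.
In the new row 1, the s1 entry is the old entry divided by the pivot: 1/(13/3) = 3/13.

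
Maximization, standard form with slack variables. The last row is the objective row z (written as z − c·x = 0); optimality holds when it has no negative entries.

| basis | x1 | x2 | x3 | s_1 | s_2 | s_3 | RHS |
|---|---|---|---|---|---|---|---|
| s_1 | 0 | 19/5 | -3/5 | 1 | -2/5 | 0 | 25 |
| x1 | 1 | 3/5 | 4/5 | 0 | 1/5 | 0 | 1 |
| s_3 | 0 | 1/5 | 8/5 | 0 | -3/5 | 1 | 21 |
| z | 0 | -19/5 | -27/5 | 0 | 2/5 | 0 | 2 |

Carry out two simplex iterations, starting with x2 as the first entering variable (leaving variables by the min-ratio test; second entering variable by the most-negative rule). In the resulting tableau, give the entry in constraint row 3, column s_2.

-1

Ratio test on column x2 — row 1: 25/(19/5) = 125/19; row 2: 1/(3/5) = 5/3; row 3: 21/(1/5) = 105. Minimum is 5/3 at row 2 (x1 leaves); pivot element 3/5.
Divide row 2 by 3/5; eliminate column x2 from the other rows.
Second iteration: most negative z-row entry is -1/3 in column x3, so x3 enters.
Ratio test on column x3 — row 1: entry -17/3 ≤ 0; row 2: (5/3)/(4/3) = 5/4; row 3: (62/3)/(4/3) = 31/2. Minimum is 5/4 at row 2 (x2 leaves); pivot element 4/3.
Divide row 2 by 4/3; eliminate column x3 from the other rows.
After both pivots, the entry at constraint row 3, column s_2 is -1.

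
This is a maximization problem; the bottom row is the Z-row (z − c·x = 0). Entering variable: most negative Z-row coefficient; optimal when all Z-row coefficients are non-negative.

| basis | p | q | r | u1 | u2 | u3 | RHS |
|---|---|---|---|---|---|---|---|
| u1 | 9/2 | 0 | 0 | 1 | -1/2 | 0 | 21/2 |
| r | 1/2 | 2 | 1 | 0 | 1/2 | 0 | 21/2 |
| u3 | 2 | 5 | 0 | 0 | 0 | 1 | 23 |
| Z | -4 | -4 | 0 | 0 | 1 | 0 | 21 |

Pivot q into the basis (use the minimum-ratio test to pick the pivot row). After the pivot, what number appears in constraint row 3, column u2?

Ratio test on column q — row 1: entry 0 ≤ 0; row 2: (21/2)/2 = 21/4; row 3: 23/5 = 23/5. Minimum is 23/5 at row 3 (u3 leaves); pivot element 5.
Divide row 3 by 5; eliminate column q from the other rows.
In the new row 3, the u2 entry is the old entry divided by the pivot: 0/5 = 0.

0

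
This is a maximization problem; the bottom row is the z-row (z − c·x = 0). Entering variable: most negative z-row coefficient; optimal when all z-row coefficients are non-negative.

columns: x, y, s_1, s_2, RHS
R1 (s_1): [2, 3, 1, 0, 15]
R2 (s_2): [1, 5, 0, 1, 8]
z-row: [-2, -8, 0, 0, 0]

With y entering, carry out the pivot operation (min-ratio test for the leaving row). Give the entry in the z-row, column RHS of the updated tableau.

Ratio test on column y — row 1: 15/3 = 5; row 2: 8/5 = 8/5. Minimum is 8/5 at row 2 (s_2 leaves); pivot element 5.
Divide row 2 by 5; eliminate column y from the other rows.
z-row update in column RHS: 0 − (-8)·(8/5) = 64/5.

64/5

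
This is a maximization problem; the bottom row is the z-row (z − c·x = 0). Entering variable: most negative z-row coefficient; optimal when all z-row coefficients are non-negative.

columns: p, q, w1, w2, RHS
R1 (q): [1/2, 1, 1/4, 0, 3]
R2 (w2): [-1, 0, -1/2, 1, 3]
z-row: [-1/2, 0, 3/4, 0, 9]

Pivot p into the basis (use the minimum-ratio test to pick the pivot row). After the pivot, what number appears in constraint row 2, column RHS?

Ratio test on column p — row 1: 3/(1/2) = 6; row 2: entry -1 ≤ 0. Minimum is 6 at row 1 (q leaves); pivot element 1/2.
Divide row 1 by 1/2; eliminate column p from the other rows.
Row 2 update in column RHS: 3 − (-1)·6 = 9.

9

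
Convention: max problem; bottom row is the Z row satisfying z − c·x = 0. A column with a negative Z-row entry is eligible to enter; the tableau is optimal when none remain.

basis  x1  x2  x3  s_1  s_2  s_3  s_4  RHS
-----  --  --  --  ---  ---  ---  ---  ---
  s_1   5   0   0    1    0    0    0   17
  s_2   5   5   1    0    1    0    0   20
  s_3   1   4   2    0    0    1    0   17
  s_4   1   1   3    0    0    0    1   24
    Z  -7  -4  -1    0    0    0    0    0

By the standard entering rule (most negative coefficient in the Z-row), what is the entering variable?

Negative Z-row entries: x1: -7, x2: -4, x3: -1.
The most negative is -7 in column x1, so x1 enters.

x1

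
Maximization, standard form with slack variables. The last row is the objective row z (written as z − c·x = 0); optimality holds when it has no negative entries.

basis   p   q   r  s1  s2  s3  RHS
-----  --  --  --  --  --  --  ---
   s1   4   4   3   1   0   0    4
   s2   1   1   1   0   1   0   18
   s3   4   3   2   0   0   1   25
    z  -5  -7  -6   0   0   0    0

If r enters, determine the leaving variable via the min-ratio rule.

s1

Column r entries and ratios — s1: 4/3 = 4/3; s2: 18/1 = 18; s3: 25/2 = 25/2.
Smallest ratio is 4/3 in the row of s1, so s1 leaves.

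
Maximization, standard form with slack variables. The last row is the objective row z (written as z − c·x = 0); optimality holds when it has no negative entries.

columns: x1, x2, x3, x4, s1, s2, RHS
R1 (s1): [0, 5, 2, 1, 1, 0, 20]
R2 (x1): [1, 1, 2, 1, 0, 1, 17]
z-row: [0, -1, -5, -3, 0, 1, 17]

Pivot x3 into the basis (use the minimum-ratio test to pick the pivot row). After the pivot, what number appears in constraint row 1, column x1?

-1

Ratio test on column x3 — row 1: 20/2 = 10; row 2: 17/2 = 17/2. Minimum is 17/2 at row 2 (x1 leaves); pivot element 2.
Divide row 2 by 2; eliminate column x3 from the other rows.
Row 1 update in column x1: 0 − 2·(1/2) = -1.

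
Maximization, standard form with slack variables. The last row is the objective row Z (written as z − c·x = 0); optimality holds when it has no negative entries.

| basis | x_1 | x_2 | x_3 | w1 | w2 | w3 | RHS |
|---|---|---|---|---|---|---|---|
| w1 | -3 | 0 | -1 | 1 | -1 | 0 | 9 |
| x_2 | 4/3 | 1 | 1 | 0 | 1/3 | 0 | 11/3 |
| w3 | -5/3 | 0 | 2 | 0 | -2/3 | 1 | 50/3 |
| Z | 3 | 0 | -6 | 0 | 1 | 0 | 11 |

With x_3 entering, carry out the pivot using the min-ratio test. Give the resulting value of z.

Ratio test on column x_3 — row 1: entry -1 ≤ 0; row 2: (11/3)/1 = 11/3; row 3: (50/3)/2 = 25/3. Minimum is 11/3 at row 2 (x_2 leaves); pivot element 1.
Pivot on row 2; the Z-row RHS becomes 11 − (-6)·(11/3) = 33.

33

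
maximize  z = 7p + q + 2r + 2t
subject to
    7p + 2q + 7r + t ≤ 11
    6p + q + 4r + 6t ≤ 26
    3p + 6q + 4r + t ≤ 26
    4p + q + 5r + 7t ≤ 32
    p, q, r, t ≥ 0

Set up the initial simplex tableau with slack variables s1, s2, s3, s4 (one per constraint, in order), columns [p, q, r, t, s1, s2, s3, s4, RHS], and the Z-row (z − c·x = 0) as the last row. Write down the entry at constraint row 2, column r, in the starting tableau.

4

Constraint 2 has coefficient 4 on r.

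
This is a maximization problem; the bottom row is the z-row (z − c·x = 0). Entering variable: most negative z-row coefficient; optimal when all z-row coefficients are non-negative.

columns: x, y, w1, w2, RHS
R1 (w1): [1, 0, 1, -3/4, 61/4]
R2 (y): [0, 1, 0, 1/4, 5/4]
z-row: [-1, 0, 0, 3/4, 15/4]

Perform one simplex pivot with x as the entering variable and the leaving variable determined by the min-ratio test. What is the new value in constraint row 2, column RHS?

Ratio test on column x — row 1: (61/4)/1 = 61/4; row 2: entry 0 ≤ 0. Minimum is 61/4 at row 1 (w1 leaves); pivot element 1.
Divide row 1 by 1; eliminate column x from the other rows.
Row 2 update in column RHS: 5/4 − 0·(61/4) = 5/4.

5/4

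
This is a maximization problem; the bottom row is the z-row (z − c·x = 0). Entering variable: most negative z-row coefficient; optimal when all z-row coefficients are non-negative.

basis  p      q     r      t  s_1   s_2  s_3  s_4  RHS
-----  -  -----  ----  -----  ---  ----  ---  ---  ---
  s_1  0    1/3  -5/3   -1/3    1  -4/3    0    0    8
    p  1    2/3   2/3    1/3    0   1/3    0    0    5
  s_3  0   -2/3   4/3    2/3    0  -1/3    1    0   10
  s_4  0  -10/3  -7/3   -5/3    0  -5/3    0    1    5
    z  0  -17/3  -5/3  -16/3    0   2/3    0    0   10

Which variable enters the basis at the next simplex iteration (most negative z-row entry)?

q

Negative z-row entries: q: -17/3, r: -5/3, t: -16/3.
The most negative is -17/3 in column q, so q enters.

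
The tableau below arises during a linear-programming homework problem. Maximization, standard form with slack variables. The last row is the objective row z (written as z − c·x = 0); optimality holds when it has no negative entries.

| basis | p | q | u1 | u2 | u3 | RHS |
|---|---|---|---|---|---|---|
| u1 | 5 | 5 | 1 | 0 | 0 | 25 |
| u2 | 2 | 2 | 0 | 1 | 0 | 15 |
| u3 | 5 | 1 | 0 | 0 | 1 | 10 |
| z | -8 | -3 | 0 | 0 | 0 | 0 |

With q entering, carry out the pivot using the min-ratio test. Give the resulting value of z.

Ratio test on column q — row 1: 25/5 = 5; row 2: 15/2 = 15/2; row 3: 10/1 = 10. Minimum is 5 at row 1 (u1 leaves); pivot element 5.
Pivot on row 1; the z-row RHS becomes 0 − (-3)·5 = 15.

15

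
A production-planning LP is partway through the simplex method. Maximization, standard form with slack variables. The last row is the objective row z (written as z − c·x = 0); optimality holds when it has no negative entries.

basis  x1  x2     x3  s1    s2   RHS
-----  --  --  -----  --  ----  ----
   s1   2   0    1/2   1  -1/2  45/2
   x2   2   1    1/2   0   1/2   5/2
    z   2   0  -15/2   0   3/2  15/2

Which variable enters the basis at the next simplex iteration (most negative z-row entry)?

Negative z-row entries: x3: -15/2.
The most negative is -15/2 in column x3, so x3 enters.

x3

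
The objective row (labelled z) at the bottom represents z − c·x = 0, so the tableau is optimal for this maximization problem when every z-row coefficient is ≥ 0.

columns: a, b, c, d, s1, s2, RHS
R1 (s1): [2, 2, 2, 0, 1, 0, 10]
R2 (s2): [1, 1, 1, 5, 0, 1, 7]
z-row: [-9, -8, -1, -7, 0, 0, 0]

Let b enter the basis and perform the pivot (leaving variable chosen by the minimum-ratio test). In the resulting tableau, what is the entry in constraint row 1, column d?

0

Ratio test on column b — row 1: 10/2 = 5; row 2: 7/1 = 7. Minimum is 5 at row 1 (s1 leaves); pivot element 2.
Divide row 1 by 2; eliminate column b from the other rows.
In the new row 1, the d entry is the old entry divided by the pivot: 0/2 = 0.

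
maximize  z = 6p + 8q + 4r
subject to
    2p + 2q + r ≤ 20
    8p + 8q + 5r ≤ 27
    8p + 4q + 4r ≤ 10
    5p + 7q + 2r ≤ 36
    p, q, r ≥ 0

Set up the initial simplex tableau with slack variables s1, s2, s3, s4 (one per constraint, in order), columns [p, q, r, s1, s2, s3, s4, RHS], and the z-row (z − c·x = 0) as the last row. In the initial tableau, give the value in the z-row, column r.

The z-row carries the negated objective coefficients: the r entry is -4.

-4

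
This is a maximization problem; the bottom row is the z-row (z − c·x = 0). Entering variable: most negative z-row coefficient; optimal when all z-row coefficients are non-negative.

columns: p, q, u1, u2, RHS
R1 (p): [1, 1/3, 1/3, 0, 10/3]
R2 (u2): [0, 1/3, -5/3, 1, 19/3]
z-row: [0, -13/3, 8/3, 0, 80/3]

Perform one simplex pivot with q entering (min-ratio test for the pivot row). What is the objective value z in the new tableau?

70

Ratio test on column q — row 1: (10/3)/(1/3) = 10; row 2: (19/3)/(1/3) = 19. Minimum is 10 at row 1 (p leaves); pivot element 1/3.
Pivot on row 1; the z-row RHS becomes 80/3 − (-13/3)·10 = 70.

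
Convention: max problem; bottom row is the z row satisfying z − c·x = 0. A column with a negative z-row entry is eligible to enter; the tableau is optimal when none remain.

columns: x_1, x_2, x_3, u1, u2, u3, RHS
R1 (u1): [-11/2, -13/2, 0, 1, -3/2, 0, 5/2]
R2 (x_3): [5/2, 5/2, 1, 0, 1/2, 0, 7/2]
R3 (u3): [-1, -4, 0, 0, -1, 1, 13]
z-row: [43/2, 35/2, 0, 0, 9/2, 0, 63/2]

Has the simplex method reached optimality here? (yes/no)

Every z-row coefficient is ≥ 0, so the tableau is optimal.

yes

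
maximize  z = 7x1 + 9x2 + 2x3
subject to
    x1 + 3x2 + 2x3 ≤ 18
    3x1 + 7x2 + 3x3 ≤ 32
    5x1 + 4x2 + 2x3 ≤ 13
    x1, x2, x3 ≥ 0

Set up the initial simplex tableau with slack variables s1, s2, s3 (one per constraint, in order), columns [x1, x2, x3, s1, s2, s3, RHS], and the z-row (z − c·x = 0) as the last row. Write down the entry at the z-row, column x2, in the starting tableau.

-9

The z-row carries the negated objective coefficients: the x2 entry is -9.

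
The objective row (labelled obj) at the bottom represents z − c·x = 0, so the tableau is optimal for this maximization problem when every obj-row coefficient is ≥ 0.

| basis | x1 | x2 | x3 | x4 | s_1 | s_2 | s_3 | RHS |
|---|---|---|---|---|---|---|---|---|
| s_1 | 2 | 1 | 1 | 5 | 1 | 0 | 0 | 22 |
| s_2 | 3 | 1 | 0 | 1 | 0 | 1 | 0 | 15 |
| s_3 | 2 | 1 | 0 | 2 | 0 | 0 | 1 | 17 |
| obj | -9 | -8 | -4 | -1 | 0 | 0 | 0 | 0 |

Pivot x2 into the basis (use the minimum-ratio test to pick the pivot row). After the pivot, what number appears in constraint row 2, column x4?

1

Ratio test on column x2 — row 1: 22/1 = 22; row 2: 15/1 = 15; row 3: 17/1 = 17. Minimum is 15 at row 2 (s_2 leaves); pivot element 1.
Divide row 2 by 1; eliminate column x2 from the other rows.
In the new row 2, the x4 entry is the old entry divided by the pivot: 1/1 = 1.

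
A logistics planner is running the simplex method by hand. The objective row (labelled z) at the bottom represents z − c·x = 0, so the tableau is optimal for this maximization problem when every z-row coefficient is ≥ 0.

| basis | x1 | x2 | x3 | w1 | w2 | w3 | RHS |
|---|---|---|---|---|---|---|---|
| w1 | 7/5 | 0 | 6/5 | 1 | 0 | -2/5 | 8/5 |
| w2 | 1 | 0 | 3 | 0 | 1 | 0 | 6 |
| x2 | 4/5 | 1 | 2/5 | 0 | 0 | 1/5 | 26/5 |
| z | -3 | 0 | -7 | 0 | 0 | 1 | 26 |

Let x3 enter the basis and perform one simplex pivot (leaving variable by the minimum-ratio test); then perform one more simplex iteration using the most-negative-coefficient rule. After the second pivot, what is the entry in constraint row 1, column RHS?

2

Ratio test on column x3 — row 1: (8/5)/(6/5) = 4/3; row 2: 6/3 = 2; row 3: (26/5)/(2/5) = 13. Minimum is 4/3 at row 1 (w1 leaves); pivot element 6/5.
Divide row 1 by 6/5; eliminate column x3 from the other rows.
Second iteration: most negative z-row entry is -4/3 in column w3, so w3 enters.
Ratio test on column w3 — row 1: entry -1/3 ≤ 0; row 2: 2/1 = 2; row 3: (14/3)/(1/3) = 14. Minimum is 2 at row 2 (w2 leaves); pivot element 1.
Divide row 2 by 1; eliminate column w3 from the other rows.
After both pivots, the entry at constraint row 1, column RHS is 2.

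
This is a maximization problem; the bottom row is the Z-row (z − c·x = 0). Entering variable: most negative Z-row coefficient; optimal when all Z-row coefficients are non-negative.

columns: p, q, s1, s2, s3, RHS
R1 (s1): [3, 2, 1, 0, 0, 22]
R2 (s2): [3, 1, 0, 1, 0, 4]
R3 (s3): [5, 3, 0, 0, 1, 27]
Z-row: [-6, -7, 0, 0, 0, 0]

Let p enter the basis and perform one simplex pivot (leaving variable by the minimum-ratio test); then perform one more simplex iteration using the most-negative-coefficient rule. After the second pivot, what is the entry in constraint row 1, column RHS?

14

Ratio test on column p — row 1: 22/3 = 22/3; row 2: 4/3 = 4/3; row 3: 27/5 = 27/5. Minimum is 4/3 at row 2 (s2 leaves); pivot element 3.
Divide row 2 by 3; eliminate column p from the other rows.
Second iteration: most negative Z-row entry is -5 in column q, so q enters.
Ratio test on column q — row 1: 18/1 = 18; row 2: (4/3)/(1/3) = 4; row 3: (61/3)/(4/3) = 61/4. Minimum is 4 at row 2 (p leaves); pivot element 1/3.
Divide row 2 by 1/3; eliminate column q from the other rows.
After both pivots, the entry at constraint row 1, column RHS is 14.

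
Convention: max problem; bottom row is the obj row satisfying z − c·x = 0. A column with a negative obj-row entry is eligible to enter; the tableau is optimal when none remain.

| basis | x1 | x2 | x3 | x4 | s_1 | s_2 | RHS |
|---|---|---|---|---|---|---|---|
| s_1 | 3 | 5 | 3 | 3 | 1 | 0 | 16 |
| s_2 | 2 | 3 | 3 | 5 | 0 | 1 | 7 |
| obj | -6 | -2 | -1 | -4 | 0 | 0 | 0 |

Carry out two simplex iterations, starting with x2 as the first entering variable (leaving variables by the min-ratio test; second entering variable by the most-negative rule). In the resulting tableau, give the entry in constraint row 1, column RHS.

Ratio test on column x2 — row 1: 16/5 = 16/5; row 2: 7/3 = 7/3. Minimum is 7/3 at row 2 (s_2 leaves); pivot element 3.
Divide row 2 by 3; eliminate column x2 from the other rows.
Second iteration: most negative obj-row entry is -14/3 in column x1, so x1 enters.
Ratio test on column x1 — row 1: entry -1/3 ≤ 0; row 2: (7/3)/(2/3) = 7/2. Minimum is 7/2 at row 2 (x2 leaves); pivot element 2/3.
Divide row 2 by 2/3; eliminate column x1 from the other rows.
After both pivots, the entry at constraint row 1, column RHS is 11/2.

11/2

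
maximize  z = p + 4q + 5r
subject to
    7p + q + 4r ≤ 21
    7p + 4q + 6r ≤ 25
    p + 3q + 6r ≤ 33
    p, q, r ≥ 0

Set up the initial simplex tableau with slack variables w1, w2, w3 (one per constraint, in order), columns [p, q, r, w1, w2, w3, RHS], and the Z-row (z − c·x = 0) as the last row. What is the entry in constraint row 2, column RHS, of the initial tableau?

25

The RHS of constraint 2 is b_2 = 25.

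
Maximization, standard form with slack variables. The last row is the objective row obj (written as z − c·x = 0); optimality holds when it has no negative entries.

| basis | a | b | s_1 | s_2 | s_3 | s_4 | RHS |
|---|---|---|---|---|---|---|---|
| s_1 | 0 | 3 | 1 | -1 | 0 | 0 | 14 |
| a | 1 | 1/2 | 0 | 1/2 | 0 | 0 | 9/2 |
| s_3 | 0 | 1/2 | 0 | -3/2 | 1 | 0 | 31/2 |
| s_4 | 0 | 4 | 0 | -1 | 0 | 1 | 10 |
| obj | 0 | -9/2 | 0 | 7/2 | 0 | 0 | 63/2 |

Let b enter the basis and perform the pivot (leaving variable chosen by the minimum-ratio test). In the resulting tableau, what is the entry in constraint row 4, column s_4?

1/4

Ratio test on column b — row 1: 14/3 = 14/3; row 2: (9/2)/(1/2) = 9; row 3: (31/2)/(1/2) = 31; row 4: 10/4 = 5/2. Minimum is 5/2 at row 4 (s_4 leaves); pivot element 4.
Divide row 4 by 4; eliminate column b from the other rows.
In the new row 4, the s_4 entry is the old entry divided by the pivot: 1/4 = 1/4.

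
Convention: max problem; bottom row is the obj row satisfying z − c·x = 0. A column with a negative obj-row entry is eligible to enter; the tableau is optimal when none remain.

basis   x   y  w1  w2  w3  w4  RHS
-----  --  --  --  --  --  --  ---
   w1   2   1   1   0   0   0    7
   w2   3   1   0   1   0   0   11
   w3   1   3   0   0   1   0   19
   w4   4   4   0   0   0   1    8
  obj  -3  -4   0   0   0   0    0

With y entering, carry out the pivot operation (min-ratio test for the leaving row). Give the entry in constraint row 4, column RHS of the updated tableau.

Ratio test on column y — row 1: 7/1 = 7; row 2: 11/1 = 11; row 3: 19/3 = 19/3; row 4: 8/4 = 2. Minimum is 2 at row 4 (w4 leaves); pivot element 4.
Divide row 4 by 4; eliminate column y from the other rows.
In the new row 4, the RHS entry is the old entry divided by the pivot: 8/4 = 2.

2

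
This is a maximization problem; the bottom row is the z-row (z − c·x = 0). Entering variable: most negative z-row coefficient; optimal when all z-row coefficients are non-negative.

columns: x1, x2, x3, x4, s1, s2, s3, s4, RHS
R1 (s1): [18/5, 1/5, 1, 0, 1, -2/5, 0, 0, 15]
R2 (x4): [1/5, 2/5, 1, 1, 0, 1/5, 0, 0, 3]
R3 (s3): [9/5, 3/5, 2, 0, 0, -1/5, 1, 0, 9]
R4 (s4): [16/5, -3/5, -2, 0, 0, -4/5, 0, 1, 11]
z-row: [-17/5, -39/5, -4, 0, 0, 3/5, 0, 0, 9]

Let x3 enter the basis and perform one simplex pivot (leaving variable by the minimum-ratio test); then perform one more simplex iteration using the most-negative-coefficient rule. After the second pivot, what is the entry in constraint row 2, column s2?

Ratio test on column x3 — row 1: 15/1 = 15; row 2: 3/1 = 3; row 3: 9/2 = 9/2; row 4: entry -2 ≤ 0. Minimum is 3 at row 2 (x4 leaves); pivot element 1.
Divide row 2 by 1; eliminate column x3 from the other rows.
Second iteration: most negative z-row entry is -31/5 in column x2, so x2 enters.
Ratio test on column x2 — row 1: entry -1/5 ≤ 0; row 2: 3/(2/5) = 15/2; row 3: entry -1/5 ≤ 0; row 4: 17/(1/5) = 85. Minimum is 15/2 at row 2 (x3 leaves); pivot element 2/5.
Divide row 2 by 2/5; eliminate column x2 from the other rows.
After both pivots, the entry at constraint row 2, column s2 is 1/2.

1/2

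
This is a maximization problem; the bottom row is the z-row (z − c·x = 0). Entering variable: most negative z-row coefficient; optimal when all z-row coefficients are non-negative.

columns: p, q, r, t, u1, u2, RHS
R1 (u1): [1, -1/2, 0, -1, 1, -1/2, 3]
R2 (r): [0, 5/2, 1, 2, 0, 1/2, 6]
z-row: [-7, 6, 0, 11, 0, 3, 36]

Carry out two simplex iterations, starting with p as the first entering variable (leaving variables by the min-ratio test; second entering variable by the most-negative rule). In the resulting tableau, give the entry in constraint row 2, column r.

2

Ratio test on column p — row 1: 3/1 = 3; row 2: entry 0 ≤ 0. Minimum is 3 at row 1 (u1 leaves); pivot element 1.
Divide row 1 by 1; eliminate column p from the other rows.
Second iteration: most negative z-row entry is -1/2 in column u2, so u2 enters.
Ratio test on column u2 — row 1: entry -1/2 ≤ 0; row 2: 6/(1/2) = 12. Minimum is 12 at row 2 (r leaves); pivot element 1/2.
Divide row 2 by 1/2; eliminate column u2 from the other rows.
After both pivots, the entry at constraint row 2, column r is 2.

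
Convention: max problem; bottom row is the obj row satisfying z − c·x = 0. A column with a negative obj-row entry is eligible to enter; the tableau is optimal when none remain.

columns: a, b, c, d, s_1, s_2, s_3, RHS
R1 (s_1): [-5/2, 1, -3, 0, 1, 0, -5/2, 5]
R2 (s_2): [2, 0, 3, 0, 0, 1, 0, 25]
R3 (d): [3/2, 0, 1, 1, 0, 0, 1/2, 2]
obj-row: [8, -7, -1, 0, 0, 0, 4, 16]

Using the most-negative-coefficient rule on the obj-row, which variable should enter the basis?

b

Negative obj-row entries: b: -7, c: -1.
The most negative is -7 in column b, so b enters.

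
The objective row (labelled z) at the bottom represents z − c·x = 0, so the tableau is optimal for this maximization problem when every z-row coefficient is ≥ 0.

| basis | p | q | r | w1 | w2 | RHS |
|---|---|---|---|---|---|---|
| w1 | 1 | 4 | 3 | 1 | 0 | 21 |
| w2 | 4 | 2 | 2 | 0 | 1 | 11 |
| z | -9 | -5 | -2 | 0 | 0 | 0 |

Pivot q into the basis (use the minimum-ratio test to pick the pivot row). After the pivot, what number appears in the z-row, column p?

Ratio test on column q — row 1: 21/4 = 21/4; row 2: 11/2 = 11/2. Minimum is 21/4 at row 1 (w1 leaves); pivot element 4.
Divide row 1 by 4; eliminate column q from the other rows.
z-row update in column p: -9 − (-5)·(1/4) = -31/4.

-31/4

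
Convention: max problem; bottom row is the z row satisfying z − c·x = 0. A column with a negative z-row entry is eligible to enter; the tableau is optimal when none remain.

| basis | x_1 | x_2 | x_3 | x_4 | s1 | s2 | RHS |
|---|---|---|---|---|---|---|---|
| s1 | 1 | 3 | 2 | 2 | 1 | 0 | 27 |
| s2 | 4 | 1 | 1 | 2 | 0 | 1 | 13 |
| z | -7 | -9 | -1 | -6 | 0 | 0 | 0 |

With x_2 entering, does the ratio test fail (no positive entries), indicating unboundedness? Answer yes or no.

no

Column x_2 has positive entries in row(s) 1, 2, so the ratio test bounds it — not unbounded.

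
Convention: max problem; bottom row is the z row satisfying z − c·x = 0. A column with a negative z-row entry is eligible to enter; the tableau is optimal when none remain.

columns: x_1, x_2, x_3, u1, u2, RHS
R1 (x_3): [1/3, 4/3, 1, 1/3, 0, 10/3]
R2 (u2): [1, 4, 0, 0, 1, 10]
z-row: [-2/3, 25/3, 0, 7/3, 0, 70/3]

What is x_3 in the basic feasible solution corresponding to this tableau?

10/3

x_3 is basic (row 1); its value is the RHS of that row, 10/3.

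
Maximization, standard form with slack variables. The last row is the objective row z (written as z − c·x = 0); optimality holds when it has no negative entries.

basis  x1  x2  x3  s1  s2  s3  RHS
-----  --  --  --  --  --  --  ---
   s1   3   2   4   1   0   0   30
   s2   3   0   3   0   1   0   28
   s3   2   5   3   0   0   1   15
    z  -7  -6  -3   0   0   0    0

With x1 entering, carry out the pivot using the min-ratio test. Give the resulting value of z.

105/2

Ratio test on column x1 — row 1: 30/3 = 10; row 2: 28/3 = 28/3; row 3: 15/2 = 15/2. Minimum is 15/2 at row 3 (s3 leaves); pivot element 2.
Pivot on row 3; the z-row RHS becomes 0 − (-7)·(15/2) = 105/2.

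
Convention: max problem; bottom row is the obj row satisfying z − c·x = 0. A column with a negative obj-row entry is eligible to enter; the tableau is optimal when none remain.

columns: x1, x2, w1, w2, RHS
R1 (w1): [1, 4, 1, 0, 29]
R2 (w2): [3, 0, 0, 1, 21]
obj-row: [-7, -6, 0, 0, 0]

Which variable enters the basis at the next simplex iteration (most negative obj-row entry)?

Negative obj-row entries: x1: -7, x2: -6.
The most negative is -7 in column x1, so x1 enters.

x1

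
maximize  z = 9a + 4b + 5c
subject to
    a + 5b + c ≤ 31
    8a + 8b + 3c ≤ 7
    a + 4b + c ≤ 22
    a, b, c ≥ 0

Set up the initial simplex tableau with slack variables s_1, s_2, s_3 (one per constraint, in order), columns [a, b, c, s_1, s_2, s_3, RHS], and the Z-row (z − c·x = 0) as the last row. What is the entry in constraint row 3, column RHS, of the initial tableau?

22

The RHS of constraint 3 is b_3 = 22.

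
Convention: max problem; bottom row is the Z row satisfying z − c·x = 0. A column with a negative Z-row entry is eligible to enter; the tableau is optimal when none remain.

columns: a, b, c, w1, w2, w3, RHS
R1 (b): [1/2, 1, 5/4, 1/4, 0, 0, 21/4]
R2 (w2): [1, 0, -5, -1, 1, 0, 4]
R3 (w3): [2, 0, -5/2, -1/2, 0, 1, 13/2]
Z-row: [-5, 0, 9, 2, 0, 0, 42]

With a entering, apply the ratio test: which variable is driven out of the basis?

Column a entries and ratios — b: (21/4)/(1/2) = 21/2; w2: 4/1 = 4; w3: (13/2)/2 = 13/4.
Smallest ratio is 13/4 in the row of w3, so w3 leaves.

w3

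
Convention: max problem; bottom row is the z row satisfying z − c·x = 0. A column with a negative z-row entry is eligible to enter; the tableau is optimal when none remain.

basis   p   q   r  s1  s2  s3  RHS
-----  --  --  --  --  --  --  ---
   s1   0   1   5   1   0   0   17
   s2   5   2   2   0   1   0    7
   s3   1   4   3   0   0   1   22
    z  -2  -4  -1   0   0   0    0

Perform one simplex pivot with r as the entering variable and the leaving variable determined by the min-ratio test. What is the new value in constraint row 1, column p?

0

Ratio test on column r — row 1: 17/5 = 17/5; row 2: 7/2 = 7/2; row 3: 22/3 = 22/3. Minimum is 17/5 at row 1 (s1 leaves); pivot element 5.
Divide row 1 by 5; eliminate column r from the other rows.
In the new row 1, the p entry is the old entry divided by the pivot: 0/5 = 0.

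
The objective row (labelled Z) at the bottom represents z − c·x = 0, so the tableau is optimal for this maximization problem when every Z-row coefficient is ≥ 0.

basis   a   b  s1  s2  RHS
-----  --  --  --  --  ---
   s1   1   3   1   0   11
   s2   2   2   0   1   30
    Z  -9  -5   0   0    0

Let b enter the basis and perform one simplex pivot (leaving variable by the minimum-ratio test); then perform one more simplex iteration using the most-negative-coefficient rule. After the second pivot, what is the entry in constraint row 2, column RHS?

Ratio test on column b — row 1: 11/3 = 11/3; row 2: 30/2 = 15. Minimum is 11/3 at row 1 (s1 leaves); pivot element 3.
Divide row 1 by 3; eliminate column b from the other rows.
Second iteration: most negative Z-row entry is -22/3 in column a, so a enters.
Ratio test on column a — row 1: (11/3)/(1/3) = 11; row 2: (68/3)/(4/3) = 17. Minimum is 11 at row 1 (b leaves); pivot element 1/3.
Divide row 1 by 1/3; eliminate column a from the other rows.
After both pivots, the entry at constraint row 2, column RHS is 8.

8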